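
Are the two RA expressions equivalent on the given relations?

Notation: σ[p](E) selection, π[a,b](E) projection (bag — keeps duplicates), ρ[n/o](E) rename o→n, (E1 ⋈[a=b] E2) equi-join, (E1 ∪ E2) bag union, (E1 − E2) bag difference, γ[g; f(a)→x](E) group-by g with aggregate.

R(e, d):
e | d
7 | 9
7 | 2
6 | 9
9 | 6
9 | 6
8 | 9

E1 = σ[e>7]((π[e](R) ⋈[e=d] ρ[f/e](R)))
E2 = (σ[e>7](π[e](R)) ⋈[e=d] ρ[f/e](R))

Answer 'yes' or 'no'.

E1 per-node cardinality:
  R → 6
  π[e](R) → 6
  R → 6
  ρ[f/e](R) → 6
  (π[e](R) ⋈[e=d] ρ[f/e](R)) → 8
  σ[e>7]((π[e](R) ⋈[e=d] ρ[f/e](R))) → 6
E2 per-node cardinality:
  R → 6
  π[e](R) → 6
  σ[e>7](π[e](R)) → 3
  R → 6
  ρ[f/e](R) → 6
  (σ[e>7](π[e](R)) ⋈[e=d] ρ[f/e](R)) → 6

E1 and E2 produce the same multiset:
e | f | d
9 | 6 | 9
9 | 6 | 9
9 | 7 | 9
9 | 7 | 9
9 | 8 | 9
9 | 8 | 9

yes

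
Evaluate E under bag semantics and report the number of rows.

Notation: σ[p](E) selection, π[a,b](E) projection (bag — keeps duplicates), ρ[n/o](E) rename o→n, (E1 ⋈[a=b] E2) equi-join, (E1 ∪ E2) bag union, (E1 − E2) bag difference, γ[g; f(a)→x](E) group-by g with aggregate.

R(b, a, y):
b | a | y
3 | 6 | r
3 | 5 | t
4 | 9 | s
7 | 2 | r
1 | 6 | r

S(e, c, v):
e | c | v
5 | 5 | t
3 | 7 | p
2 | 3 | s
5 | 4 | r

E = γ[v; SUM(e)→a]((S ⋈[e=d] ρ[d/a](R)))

Stepwise |·|:
  S → 4
  R → 5
  ρ[d/a](R) → 5
  (S ⋈[e=d] ρ[d/a](R)) → 3
  γ[v; SUM(e)→a]((S ⋈[e=d] ρ[d/a](R))) → 3

|E| = 3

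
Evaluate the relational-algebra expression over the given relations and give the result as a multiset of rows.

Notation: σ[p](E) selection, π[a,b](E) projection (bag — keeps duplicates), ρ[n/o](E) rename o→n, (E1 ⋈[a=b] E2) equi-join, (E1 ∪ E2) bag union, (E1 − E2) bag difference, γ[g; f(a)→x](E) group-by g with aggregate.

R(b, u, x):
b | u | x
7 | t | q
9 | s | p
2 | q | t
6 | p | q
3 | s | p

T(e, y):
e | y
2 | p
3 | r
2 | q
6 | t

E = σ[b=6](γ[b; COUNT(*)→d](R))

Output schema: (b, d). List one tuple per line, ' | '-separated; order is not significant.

Stepwise |·|:
  R → 5
  γ[b; COUNT(*)→d](R) → 5
  σ[b=6](γ[b; COUNT(*)→d](R)) → 1

== RESULT ==
b | d
6 | 1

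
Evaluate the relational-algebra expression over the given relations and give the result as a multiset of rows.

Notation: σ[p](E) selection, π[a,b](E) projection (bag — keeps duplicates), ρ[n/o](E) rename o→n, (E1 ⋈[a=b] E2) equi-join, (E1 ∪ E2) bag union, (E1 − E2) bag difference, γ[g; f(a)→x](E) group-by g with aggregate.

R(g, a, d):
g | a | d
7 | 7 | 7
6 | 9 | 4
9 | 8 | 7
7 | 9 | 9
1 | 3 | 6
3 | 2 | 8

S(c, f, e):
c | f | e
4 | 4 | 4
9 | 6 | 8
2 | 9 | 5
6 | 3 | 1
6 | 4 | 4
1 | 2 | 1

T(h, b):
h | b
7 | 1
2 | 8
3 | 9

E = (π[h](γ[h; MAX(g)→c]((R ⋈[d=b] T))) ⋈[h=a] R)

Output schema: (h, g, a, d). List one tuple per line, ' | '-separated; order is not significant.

Subexpression sizes:
  R → 6
  T → 3
  (R ⋈[d=b] T) → 2
  γ[h; MAX(g)→c]((R ⋈[d=b] T)) → 2
  π[h](γ[h; MAX(g)→c]((R ⋈[d=b] T))) → 2
  R → 6
  (π[h](γ[h; MAX(g)→c]((R ⋈[d=b] T))) ⋈[h=a] R) → 2

== RESULT ==
h | g | a | d
2 | 3 | 2 | 8
3 | 1 | 3 | 6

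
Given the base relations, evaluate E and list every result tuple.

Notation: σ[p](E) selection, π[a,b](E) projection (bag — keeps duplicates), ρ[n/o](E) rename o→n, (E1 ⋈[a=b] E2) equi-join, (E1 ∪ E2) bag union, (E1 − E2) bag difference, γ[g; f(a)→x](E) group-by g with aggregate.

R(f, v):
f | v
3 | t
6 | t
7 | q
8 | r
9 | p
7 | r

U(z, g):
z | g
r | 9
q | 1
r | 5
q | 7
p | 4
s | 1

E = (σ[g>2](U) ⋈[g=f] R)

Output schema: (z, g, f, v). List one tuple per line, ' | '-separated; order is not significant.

Per-node cardinality:
  U → 6
  σ[g>2](U) → 4
  R → 6
  (σ[g>2](U) ⋈[g=f] R) → 3

== RESULT ==
z | g | f | v
q | 7 | 7 | q
q | 7 | 7 | r
r | 9 | 9 | p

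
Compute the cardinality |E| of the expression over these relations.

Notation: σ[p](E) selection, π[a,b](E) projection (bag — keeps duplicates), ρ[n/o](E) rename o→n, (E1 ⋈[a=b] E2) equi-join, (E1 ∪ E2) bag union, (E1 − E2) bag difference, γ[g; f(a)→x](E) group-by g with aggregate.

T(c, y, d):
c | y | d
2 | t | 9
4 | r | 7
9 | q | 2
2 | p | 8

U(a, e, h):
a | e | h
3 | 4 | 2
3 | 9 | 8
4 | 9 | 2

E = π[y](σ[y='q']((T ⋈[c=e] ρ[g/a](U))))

Subexpression sizes:
  T → 4
  U → 3
  ρ[g/a](U) → 3
  (T ⋈[c=e] ρ[g/a](U)) → 3
  σ[y='q']((T ⋈[c=e] ρ[g/a](U))) → 2
  π[y](σ[y='q']((T ⋈[c=e] ρ[g/a](U)))) → 2

|E| = 2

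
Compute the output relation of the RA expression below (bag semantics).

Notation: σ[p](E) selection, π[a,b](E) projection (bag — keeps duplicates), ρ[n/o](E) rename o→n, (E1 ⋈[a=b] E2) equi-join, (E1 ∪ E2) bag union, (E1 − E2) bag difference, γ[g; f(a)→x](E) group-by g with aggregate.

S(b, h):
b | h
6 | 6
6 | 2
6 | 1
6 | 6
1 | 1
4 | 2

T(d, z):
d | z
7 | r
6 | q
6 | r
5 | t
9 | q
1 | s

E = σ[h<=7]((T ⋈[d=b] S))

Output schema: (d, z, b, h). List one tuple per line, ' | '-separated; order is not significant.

Per-node cardinality:
  T → 6
  S → 6
  (T ⋈[d=b] S) → 9
  σ[h<=7]((T ⋈[d=b] S)) → 9

== RESULT ==
d | z | b | h
1 | s | 1 | 1
6 | q | 6 | 1
6 | q | 6 | 2
6 | q | 6 | 6
6 | q | 6 | 6
6 | r | 6 | 1
6 | r | 6 | 2
6 | r | 6 | 6
6 | r | 6 | 6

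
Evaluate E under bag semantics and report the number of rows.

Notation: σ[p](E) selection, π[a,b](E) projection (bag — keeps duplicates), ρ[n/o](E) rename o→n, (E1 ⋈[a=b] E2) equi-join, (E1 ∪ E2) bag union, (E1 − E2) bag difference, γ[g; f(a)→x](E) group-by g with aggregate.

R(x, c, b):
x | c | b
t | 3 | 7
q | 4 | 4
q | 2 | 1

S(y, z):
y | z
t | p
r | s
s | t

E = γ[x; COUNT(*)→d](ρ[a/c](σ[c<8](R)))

Per-node cardinality:
  R → 3
  σ[c<8](R) → 3
  ρ[a/c](σ[c<8](R)) → 3
  γ[x; COUNT(*)→d](ρ[a/c](σ[c<8](R))) → 2

|E| = 2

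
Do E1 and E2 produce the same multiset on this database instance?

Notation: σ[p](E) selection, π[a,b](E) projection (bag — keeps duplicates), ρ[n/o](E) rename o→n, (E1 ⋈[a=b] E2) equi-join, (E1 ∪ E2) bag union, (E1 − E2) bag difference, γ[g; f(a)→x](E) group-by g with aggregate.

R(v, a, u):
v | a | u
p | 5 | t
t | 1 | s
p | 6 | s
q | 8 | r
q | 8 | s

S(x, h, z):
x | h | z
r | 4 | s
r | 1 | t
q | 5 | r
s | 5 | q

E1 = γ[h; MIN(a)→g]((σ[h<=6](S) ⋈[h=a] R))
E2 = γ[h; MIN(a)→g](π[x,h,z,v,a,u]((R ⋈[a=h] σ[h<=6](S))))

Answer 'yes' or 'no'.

E1 subexpression sizes:
  S → 4
  σ[h<=6](S) → 4
  R → 5
  (σ[h<=6](S) ⋈[h=a] R) → 3
  γ[h; MIN(a)→g]((σ[h<=6](S) ⋈[h=a] R)) → 2
E2 subexpression sizes:
  R → 5
  S → 4
  σ[h<=6](S) → 4
  (R ⋈[a=h] σ[h<=6](S)) → 3
  π[x,h,z,v,a,u]((R ⋈[a=h] σ[h<=6](S))) → 3
  γ[h; MIN(a)→g](π[x,h,z,v,a,u]((R ⋈[a=h] σ[h<=6](S)))) → 2

E1 and E2 produce the same multiset:
h | g
1 | 1
5 | 5

yes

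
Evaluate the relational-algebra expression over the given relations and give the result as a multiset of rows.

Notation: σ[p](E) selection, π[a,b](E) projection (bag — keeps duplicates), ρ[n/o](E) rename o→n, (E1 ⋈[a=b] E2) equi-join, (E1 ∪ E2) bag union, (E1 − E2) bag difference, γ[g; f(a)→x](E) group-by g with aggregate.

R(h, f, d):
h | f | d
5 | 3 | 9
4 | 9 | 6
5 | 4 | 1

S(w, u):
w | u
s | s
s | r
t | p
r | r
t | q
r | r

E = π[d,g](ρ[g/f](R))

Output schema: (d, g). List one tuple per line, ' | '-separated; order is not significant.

Per-node cardinality:
  R → 3
  ρ[g/f](R) → 3
  π[d,g](ρ[g/f](R)) → 3

== RESULT ==
d | g
1 | 4
6 | 9
9 | 3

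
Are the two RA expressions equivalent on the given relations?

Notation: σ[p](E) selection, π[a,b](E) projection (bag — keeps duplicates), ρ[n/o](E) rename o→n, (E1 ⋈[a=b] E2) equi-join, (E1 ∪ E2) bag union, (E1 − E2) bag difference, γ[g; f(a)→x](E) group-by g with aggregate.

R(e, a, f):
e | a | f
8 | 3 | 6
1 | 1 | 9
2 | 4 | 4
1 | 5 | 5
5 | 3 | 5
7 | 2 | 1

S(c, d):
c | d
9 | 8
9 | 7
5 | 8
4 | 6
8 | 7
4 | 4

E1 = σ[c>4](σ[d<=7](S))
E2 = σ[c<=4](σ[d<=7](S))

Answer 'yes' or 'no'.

E1 stepwise |·|:
  S → 6
  σ[d<=7](S) → 4
  σ[c>4](σ[d<=7](S)) → 2
E2 stepwise |·|:
  S → 6
  σ[d<=7](S) → 4
  σ[c<=4](σ[d<=7](S)) → 2

E1 result:
c | d
8 | 7
9 | 7
E2 result:
c | d
4 | 4
4 | 6
Witness: (8, 7) appears 1× in E1 but 0× in E2.

no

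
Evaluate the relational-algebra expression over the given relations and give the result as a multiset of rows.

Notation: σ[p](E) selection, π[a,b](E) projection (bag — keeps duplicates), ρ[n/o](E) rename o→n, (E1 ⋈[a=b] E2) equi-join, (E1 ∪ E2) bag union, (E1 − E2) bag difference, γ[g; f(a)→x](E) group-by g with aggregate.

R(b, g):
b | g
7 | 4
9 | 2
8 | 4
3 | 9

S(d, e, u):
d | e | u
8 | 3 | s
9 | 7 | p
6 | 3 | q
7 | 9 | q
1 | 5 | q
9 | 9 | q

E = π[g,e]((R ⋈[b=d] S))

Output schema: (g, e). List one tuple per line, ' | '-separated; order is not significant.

Stepwise |·|:
  R → 4
  S → 6
  (R ⋈[b=d] S) → 4
  π[g,e]((R ⋈[b=d] S)) → 4

== RESULT ==
g | e
2 | 7
2 | 9
4 | 3
4 | 9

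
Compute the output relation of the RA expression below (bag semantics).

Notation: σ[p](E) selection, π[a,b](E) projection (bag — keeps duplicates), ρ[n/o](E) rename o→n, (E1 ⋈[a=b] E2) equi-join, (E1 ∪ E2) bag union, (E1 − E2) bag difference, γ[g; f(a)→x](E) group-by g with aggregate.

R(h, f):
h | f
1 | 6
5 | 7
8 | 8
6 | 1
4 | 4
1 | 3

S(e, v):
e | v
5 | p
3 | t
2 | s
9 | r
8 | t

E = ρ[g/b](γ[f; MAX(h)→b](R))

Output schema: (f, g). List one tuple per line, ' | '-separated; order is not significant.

Stepwise |·|:
  R → 6
  γ[f; MAX(h)→b](R) → 6
  ρ[g/b](γ[f; MAX(h)→b](R)) → 6

== RESULT ==
f | g
1 | 6
3 | 1
4 | 4
6 | 1
7 | 5
8 | 8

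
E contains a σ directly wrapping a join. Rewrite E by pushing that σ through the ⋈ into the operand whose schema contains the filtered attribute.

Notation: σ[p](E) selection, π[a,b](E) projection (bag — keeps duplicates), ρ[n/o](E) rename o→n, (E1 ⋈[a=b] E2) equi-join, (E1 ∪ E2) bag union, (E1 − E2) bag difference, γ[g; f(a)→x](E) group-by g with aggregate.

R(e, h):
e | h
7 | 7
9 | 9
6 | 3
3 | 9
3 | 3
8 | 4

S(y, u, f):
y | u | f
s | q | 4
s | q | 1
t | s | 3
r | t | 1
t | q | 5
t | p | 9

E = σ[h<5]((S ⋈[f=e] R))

σ filters on h, owned by the right side.
E' = (S ⋈[f=e] σ[h<5](R))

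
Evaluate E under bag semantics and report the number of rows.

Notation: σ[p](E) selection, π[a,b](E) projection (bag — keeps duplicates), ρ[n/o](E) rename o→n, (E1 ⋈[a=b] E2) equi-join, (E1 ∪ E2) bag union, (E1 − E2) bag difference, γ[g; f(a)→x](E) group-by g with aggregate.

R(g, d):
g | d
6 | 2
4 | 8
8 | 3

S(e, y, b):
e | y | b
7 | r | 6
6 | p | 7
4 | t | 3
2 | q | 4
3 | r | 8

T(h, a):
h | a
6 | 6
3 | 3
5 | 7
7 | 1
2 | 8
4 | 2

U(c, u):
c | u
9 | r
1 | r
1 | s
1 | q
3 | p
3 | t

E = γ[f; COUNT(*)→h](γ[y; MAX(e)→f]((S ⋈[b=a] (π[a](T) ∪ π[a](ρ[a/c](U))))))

Per-node cardinality:
  S → 5
  T → 6
  π[a](T) → 6
  U → 6
  ρ[a/c](U) → 6
  π[a](ρ[a/c](U)) → 6
  (π[a](T) ∪ π[a](ρ[a/c](U))) → 12
  (S ⋈[b=a] (π[a](T) ∪ π[a](ρ[a/c](U)))) → 6
  γ[y; MAX(e)→f]((S ⋈[b=a] (π[a](T) ∪ π[a](ρ[a/c](U))))) → 3
  γ[f; COUNT(*)→h](γ[y; MAX(e)→f]((S ⋈[b=a] (π[a](T) ∪ π[a](ρ[a/c](U)))))) → 3

|E| = 3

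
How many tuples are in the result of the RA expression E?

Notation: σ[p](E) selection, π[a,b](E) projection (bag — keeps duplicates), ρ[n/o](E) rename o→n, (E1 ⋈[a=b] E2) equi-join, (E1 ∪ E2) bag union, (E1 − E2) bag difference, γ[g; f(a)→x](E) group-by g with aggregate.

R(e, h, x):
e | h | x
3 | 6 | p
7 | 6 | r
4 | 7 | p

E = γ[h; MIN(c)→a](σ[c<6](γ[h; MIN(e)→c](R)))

Subexpression sizes:
  R → 3
  γ[h; MIN(e)→c](R) → 2
  σ[c<6](γ[h; MIN(e)→c](R)) → 2
  γ[h; MIN(c)→a](σ[c<6](γ[h; MIN(e)→c](R))) → 2

|E| = 2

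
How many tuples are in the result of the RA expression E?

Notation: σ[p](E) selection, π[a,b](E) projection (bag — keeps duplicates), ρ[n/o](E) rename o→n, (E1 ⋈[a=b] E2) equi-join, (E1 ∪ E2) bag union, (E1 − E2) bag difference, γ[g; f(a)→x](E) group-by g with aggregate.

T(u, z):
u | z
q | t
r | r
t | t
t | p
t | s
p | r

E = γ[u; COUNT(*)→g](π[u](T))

Per-node cardinality:
  T → 6
  π[u](T) → 6
  γ[u; COUNT(*)→g](π[u](T)) → 4

|E| = 4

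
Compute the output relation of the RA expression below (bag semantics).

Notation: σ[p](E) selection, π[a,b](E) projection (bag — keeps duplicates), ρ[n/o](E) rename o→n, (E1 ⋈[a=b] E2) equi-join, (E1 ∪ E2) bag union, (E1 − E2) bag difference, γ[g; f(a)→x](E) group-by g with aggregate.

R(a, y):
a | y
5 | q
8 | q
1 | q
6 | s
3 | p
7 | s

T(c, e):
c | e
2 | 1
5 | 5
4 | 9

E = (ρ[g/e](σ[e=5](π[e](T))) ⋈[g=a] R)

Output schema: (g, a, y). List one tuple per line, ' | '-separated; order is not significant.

Subexpression sizes:
  T → 3
  π[e](T) → 3
  σ[e=5](π[e](T)) → 1
  ρ[g/e](σ[e=5](π[e](T))) → 1
  R → 6
  (ρ[g/e](σ[e=5](π[e](T))) ⋈[g=a] R) → 1

== RESULT ==
g | a | y
5 | 5 | q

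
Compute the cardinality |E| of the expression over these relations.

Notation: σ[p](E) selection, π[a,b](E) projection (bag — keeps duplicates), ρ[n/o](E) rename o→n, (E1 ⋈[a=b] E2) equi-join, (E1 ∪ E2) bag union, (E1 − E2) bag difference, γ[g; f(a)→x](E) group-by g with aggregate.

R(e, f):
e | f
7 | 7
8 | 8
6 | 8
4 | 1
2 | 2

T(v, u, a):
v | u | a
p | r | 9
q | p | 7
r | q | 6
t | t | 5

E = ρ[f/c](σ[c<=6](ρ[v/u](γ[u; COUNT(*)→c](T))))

Row counts bottom-up:
  T → 4
  γ[u; COUNT(*)→c](T) → 4
  ρ[v/u](γ[u; COUNT(*)→c](T)) → 4
  σ[c<=6](ρ[v/u](γ[u; COUNT(*)→c](T))) → 4
  ρ[f/c](σ[c<=6](ρ[v/u](γ[u; COUNT(*)→c](T)))) → 4

|E| = 4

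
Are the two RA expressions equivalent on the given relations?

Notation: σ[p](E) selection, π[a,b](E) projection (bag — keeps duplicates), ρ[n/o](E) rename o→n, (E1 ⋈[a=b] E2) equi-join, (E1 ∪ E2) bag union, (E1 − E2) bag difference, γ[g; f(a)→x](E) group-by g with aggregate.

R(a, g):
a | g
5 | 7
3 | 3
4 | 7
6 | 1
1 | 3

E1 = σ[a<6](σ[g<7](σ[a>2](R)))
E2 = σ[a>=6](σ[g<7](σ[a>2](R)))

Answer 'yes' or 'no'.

E1 row counts bottom-up:
  R → 5
  σ[a>2](R) → 4
  σ[g<7](σ[a>2](R)) → 2
  σ[a<6](σ[g<7](σ[a>2](R))) → 1
E2 row counts bottom-up:
  R → 5
  σ[a>2](R) → 4
  σ[g<7](σ[a>2](R)) → 2
  σ[a>=6](σ[g<7](σ[a>2](R))) → 1

E1 result:
a | g
3 | 3
E2 result:
a | g
6 | 1
Witness: (6, 1) appears 0× in E1 but 1× in E2.

no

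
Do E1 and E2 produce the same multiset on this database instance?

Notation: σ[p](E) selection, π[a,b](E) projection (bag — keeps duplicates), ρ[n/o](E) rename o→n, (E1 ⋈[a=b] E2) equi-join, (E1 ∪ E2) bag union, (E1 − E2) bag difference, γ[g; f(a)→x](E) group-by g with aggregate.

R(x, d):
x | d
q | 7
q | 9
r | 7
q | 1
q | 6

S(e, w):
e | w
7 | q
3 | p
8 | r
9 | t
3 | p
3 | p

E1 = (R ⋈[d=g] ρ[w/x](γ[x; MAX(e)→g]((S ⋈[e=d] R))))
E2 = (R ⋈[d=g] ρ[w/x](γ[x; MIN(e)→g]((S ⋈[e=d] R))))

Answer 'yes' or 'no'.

E1 stepwise |·|:
  R → 5
  S → 6
  R → 5
  (S ⋈[e=d] R) → 3
  γ[x; MAX(e)→g]((S ⋈[e=d] R)) → 2
  ρ[w/x](γ[x; MAX(e)→g]((S ⋈[e=d] R))) → 2
  (R ⋈[d=g] ρ[w/x](γ[x; MAX(e)→g]((S ⋈[e=d] R)))) → 3
E2 stepwise |·|:
  R → 5
  S → 6
  R → 5
  (S ⋈[e=d] R) → 3
  γ[x; MIN(e)→g]((S ⋈[e=d] R)) → 2
  ρ[w/x](γ[x; MIN(e)→g]((S ⋈[e=d] R))) → 2
  (R ⋈[d=g] ρ[w/x](γ[x; MIN(e)→g]((S ⋈[e=d] R)))) → 4

E1 result:
x | d | w | g
q | 7 | r | 7
q | 9 | q | 9
r | 7 | r | 7
E2 result:
x | d | w | g
q | 7 | q | 7
q | 7 | r | 7
r | 7 | q | 7
r | 7 | r | 7
Witness: ('r', 7, 'q', 7) appears 0× in E1 but 1× in E2.

no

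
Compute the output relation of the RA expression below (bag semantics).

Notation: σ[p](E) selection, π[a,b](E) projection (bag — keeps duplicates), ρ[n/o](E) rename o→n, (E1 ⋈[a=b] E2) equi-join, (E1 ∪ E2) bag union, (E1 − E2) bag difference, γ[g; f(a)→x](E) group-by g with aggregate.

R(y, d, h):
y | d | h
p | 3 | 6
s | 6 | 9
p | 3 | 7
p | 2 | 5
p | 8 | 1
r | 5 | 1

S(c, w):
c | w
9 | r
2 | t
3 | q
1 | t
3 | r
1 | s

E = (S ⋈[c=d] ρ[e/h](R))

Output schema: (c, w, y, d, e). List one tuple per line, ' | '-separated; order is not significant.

Per-node cardinality:
  S → 6
  R → 6
  ρ[e/h](R) → 6
  (S ⋈[c=d] ρ[e/h](R)) → 5

== RESULT ==
c | w | y | d | e
2 | t | p | 2 | 5
3 | q | p | 3 | 6
3 | q | p | 3 | 7
3 | r | p | 3 | 6
3 | r | p | 3 | 7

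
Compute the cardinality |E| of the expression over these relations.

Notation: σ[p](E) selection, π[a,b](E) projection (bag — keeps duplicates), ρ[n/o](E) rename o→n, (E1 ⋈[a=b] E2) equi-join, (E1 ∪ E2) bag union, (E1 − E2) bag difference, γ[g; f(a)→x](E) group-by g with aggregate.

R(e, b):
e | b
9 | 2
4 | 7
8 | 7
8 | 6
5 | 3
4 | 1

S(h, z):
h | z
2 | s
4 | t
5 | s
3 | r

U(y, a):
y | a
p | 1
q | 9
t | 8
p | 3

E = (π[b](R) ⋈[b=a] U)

Row counts bottom-up:
  R → 6
  π[b](R) → 6
  U → 4
  (π[b](R) ⋈[b=a] U) → 2

|E| = 2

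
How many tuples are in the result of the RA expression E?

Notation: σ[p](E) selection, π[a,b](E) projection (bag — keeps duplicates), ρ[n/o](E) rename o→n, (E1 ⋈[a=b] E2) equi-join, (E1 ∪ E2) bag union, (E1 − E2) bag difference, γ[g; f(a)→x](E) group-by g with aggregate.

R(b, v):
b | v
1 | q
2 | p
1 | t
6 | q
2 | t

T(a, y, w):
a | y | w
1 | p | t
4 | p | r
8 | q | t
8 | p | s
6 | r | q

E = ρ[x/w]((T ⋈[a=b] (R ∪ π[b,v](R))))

Stepwise |·|:
  T → 5
  R → 5
  R → 5
  π[b,v](R) → 5
  (R ∪ π[b,v](R)) → 10
  (T ⋈[a=b] (R ∪ π[b,v](R))) → 6
  ρ[x/w]((T ⋈[a=b] (R ∪ π[b,v](R)))) → 6

|E| = 6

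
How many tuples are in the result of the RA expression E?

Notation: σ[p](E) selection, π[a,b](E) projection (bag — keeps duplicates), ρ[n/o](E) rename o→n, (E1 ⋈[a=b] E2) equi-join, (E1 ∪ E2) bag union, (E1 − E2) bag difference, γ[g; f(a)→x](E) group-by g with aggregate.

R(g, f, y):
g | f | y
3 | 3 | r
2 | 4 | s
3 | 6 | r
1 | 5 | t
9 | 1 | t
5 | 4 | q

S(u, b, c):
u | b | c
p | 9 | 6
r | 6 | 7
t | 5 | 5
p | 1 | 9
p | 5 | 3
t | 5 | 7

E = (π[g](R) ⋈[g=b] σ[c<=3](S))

Subexpression sizes:
  R → 6
  π[g](R) → 6
  S → 6
  σ[c<=3](S) → 1
  (π[g](R) ⋈[g=b] σ[c<=3](S)) → 1

|E| = 1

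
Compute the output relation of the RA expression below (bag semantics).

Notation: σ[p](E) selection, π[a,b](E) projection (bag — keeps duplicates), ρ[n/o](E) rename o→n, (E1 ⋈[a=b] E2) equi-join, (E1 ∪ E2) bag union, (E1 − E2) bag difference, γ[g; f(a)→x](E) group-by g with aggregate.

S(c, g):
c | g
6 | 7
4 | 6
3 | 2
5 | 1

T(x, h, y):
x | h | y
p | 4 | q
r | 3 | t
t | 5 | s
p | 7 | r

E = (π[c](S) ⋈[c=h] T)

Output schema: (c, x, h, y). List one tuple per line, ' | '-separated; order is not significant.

Stepwise |·|:
  S → 4
  π[c](S) → 4
  T → 4
  (π[c](S) ⋈[c=h] T) → 3

== RESULT ==
c | x | h | y
3 | r | 3 | t
4 | p | 4 | q
5 | t | 5 | s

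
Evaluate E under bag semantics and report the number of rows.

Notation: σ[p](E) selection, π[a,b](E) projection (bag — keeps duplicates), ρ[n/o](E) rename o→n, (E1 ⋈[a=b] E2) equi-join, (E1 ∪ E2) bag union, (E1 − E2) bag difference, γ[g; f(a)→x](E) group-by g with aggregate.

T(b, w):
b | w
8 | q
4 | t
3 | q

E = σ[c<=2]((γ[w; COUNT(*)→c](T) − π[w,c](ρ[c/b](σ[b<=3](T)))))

Stepwise |·|:
  T → 3
  γ[w; COUNT(*)→c](T) → 2
  T → 3
  σ[b<=3](T) → 1
  ρ[c/b](σ[b<=3](T)) → 1
  π[w,c](ρ[c/b](σ[b<=3](T))) → 1
  (γ[w; COUNT(*)→c](T) − π[w,c](ρ[c/b](σ[b<=3](T)))) → 2
  σ[c<=2]((γ[w; COUNT(*)→c](T) − π[w,c](ρ[c/b](σ[b<=3](T))))) → 2

|E| = 2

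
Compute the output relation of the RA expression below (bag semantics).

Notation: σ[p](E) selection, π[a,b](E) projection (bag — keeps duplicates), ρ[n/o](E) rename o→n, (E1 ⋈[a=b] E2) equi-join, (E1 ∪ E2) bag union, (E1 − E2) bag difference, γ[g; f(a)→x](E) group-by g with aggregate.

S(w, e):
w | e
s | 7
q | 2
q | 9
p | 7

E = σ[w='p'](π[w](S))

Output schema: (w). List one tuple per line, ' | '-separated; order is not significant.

Per-node cardinality:
  S → 4
  π[w](S) → 4
  σ[w='p'](π[w](S)) → 1

== RESULT ==
w
p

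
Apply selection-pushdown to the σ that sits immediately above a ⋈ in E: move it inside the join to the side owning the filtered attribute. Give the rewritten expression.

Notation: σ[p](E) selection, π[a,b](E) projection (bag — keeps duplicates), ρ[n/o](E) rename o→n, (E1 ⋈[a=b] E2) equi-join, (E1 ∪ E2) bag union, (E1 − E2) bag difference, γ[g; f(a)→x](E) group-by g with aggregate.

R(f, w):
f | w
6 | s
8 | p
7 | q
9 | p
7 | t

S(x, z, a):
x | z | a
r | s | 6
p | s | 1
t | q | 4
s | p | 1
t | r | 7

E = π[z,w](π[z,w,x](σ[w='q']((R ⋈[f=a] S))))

σ filters on w, owned by the left side.
E' = π[z,w](π[z,w,x]((σ[w='q'](R) ⋈[f=a] S)))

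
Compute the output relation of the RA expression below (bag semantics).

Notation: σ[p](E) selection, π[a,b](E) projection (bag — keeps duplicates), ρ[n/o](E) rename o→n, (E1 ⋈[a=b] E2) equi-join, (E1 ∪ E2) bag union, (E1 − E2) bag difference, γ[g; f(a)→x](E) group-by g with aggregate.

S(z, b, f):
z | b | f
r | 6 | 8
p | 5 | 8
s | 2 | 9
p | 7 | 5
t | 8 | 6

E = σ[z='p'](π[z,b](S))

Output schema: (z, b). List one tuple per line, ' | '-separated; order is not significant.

Per-node cardinality:
  S → 5
  π[z,b](S) → 5
  σ[z='p'](π[z,b](S)) → 2

== RESULT ==
z | b
p | 5
p | 7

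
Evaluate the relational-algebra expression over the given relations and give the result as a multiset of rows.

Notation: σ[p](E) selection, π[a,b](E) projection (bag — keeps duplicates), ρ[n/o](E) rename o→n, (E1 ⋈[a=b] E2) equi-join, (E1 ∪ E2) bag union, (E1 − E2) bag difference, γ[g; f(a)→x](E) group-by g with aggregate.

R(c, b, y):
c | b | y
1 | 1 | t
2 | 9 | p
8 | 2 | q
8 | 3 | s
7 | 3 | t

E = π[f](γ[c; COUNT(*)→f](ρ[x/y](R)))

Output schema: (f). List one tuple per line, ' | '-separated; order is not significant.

Per-node cardinality:
  R → 5
  ρ[x/y](R) → 5
  γ[c; COUNT(*)→f](ρ[x/y](R)) → 4
  π[f](γ[c; COUNT(*)→f](ρ[x/y](R))) → 4

== RESULT ==
f
1
1
1
2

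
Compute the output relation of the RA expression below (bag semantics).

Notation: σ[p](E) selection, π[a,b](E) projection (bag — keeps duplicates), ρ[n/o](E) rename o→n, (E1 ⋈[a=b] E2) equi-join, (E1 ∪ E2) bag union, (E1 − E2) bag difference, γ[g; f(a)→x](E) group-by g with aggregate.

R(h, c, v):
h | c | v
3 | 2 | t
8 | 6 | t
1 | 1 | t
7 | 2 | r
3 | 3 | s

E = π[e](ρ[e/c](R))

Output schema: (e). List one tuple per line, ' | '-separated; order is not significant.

Stepwise |·|:
  R → 5
  ρ[e/c](R) → 5
  π[e](ρ[e/c](R)) → 5

== RESULT ==
e
1
2
2
3
6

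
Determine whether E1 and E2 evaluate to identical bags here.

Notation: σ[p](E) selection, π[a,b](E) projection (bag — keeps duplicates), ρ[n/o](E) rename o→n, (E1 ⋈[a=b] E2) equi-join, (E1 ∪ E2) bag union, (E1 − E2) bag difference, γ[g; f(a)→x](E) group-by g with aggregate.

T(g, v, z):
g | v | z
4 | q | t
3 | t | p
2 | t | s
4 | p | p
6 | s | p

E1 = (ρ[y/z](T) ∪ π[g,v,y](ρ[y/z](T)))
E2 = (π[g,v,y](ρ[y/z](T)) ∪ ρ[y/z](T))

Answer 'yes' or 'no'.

E1 per-node cardinality:
  T → 5
  ρ[y/z](T) → 5
  T → 5
  ρ[y/z](T) → 5
  π[g,v,y](ρ[y/z](T)) → 5
  (ρ[y/z](T) ∪ π[g,v,y](ρ[y/z](T))) → 10
E2 per-node cardinality:
  T → 5
  ρ[y/z](T) → 5
  π[g,v,y](ρ[y/z](T)) → 5
  T → 5
  ρ[y/z](T) → 5
  (π[g,v,y](ρ[y/z](T)) ∪ ρ[y/z](T)) → 10

E1 and E2 produce the same multiset:
g | v | y
2 | t | s
2 | t | s
3 | t | p
3 | t | p
4 | p | p
4 | p | p
4 | q | t
4 | q | t
6 | s | p
6 | s | p

yes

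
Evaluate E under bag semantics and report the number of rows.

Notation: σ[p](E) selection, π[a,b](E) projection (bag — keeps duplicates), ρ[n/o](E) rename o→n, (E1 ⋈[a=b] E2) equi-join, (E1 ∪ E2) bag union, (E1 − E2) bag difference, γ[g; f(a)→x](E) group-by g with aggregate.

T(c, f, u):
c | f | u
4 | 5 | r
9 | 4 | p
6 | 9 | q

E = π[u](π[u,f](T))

Stepwise |·|:
  T → 3
  π[u,f](T) → 3
  π[u](π[u,f](T)) → 3

|E| = 3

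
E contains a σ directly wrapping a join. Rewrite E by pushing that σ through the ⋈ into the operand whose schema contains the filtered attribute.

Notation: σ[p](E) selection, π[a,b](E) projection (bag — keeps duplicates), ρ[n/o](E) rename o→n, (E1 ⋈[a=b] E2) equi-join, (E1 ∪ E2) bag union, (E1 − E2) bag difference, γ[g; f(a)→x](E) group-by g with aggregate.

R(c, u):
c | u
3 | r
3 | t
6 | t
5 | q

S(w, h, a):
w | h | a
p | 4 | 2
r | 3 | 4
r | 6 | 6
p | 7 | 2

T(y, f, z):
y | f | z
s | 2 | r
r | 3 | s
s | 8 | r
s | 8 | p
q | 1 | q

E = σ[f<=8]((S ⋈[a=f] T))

σ filters on f, owned by the right side.
E' = (S ⋈[a=f] σ[f<=8](T))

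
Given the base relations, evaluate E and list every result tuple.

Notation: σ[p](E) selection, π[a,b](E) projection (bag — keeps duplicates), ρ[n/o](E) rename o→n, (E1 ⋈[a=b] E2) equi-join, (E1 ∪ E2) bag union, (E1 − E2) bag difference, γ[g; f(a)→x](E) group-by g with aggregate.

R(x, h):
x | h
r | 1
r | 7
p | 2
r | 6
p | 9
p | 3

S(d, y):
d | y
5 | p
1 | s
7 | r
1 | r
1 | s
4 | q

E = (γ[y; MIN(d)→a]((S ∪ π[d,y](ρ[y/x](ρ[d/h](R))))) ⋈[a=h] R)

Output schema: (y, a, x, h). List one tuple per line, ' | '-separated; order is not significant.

Per-node cardinality:
  S → 6
  R → 6
  ρ[d/h](R) → 6
  ρ[y/x](ρ[d/h](R)) → 6
  π[d,y](ρ[y/x](ρ[d/h](R))) → 6
  (S ∪ π[d,y](ρ[y/x](ρ[d/h](R)))) → 12
  γ[y; MIN(d)→a]((S ∪ π[d,y](ρ[y/x](ρ[d/h](R))))) → 4
  R → 6
  (γ[y; MIN(d)→a]((S ∪ π[d,y](ρ[y/x](ρ[d/h](R))))) ⋈[a=h] R) → 3

== RESULT ==
y | a | x | h
p | 2 | p | 2
r | 1 | r | 1
s | 1 | r | 1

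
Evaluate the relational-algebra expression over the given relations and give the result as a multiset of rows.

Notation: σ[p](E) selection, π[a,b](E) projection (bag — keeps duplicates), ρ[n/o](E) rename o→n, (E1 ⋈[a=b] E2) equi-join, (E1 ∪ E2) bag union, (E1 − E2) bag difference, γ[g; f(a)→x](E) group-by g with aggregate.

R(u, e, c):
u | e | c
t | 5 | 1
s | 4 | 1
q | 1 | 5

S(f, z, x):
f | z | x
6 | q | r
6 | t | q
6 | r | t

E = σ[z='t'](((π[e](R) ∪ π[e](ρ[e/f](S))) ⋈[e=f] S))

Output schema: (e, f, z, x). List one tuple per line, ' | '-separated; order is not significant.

Subexpression sizes:
  R → 3
  π[e](R) → 3
  S → 3
  ρ[e/f](S) → 3
  π[e](ρ[e/f](S)) → 3
  (π[e](R) ∪ π[e](ρ[e/f](S))) → 6
  S → 3
  ((π[e](R) ∪ π[e](ρ[e/f](S))) ⋈[e=f] S) → 9
  σ[z='t'](((π[e](R) ∪ π[e](ρ[e/f](S))) ⋈[e=f] S)) → 3

== RESULT ==
e | f | z | x
6 | 6 | t | q
6 | 6 | t | q
6 | 6 | t | q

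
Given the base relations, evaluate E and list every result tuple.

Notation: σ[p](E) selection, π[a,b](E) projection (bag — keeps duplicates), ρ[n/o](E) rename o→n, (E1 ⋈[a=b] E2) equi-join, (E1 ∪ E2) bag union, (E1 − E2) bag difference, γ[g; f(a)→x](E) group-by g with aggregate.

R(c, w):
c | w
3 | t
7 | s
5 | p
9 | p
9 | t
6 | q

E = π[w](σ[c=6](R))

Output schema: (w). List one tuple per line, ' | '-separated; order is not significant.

Subexpression sizes:
  R → 6
  σ[c=6](R) → 1
  π[w](σ[c=6](R)) → 1

== RESULT ==
w
q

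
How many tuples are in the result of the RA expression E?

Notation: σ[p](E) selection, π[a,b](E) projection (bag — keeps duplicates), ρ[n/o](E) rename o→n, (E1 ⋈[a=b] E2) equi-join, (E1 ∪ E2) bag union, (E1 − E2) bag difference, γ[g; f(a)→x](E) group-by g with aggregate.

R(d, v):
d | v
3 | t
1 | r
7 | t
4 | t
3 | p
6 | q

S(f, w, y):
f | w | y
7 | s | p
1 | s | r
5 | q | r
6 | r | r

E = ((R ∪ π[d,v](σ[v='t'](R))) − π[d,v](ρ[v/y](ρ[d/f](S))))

Row counts bottom-up:
  R → 6
  R → 6
  σ[v='t'](R) → 3
  π[d,v](σ[v='t'](R)) → 3
  (R ∪ π[d,v](σ[v='t'](R))) → 9
  S → 4
  ρ[d/f](S) → 4
  ρ[v/y](ρ[d/f](S)) → 4
  π[d,v](ρ[v/y](ρ[d/f](S))) → 4
  ((R ∪ π[d,v](σ[v='t'](R))) − π[d,v](ρ[v/y](ρ[d/f](S)))) → 8

|E| = 8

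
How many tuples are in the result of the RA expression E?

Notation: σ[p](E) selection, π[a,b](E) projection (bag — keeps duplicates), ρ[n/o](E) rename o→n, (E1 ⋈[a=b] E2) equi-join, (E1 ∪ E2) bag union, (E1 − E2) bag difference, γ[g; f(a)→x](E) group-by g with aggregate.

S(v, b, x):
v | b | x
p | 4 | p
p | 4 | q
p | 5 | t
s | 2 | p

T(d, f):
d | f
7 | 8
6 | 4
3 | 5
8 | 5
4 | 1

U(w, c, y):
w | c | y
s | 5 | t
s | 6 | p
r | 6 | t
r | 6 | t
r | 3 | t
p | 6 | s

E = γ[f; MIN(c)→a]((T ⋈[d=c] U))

Per-node cardinality:
  T → 5
  U → 6
  (T ⋈[d=c] U) → 5
  γ[f; MIN(c)→a]((T ⋈[d=c] U)) → 2

|E| = 2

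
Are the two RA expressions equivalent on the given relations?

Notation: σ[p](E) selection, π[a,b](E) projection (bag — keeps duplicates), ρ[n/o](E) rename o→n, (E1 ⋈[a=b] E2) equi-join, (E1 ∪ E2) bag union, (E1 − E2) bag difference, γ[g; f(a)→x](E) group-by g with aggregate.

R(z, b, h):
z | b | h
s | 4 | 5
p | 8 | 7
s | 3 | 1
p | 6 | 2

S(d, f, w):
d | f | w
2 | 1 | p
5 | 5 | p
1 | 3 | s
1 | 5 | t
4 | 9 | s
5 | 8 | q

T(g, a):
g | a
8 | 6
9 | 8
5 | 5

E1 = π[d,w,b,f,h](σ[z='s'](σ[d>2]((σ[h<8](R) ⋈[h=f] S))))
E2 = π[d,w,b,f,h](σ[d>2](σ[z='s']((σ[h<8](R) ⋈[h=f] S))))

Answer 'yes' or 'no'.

E1 stepwise |·|:
  R → 4
  σ[h<8](R) → 4
  S → 6
  (σ[h<8](R) ⋈[h=f] S) → 3
  σ[d>2]((σ[h<8](R) ⋈[h=f] S)) → 1
  σ[z='s'](σ[d>2]((σ[h<8](R) ⋈[h=f] S))) → 1
  π[d,w,b,f,h](σ[z='s'](σ[d>2]((σ[h<8](R) ⋈[h=f] S)))) → 1
E2 stepwise |·|:
  R → 4
  σ[h<8](R) → 4
  S → 6
  (σ[h<8](R) ⋈[h=f] S) → 3
  σ[z='s']((σ[h<8](R) ⋈[h=f] S)) → 3
  σ[d>2](σ[z='s']((σ[h<8](R) ⋈[h=f] S))) → 1
  π[d,w,b,f,h](σ[d>2](σ[z='s']((σ[h<8](R) ⋈[h=f] S)))) → 1

E1 and E2 produce the same multiset:
d | w | b | f | h
5 | p | 4 | 5 | 5

yes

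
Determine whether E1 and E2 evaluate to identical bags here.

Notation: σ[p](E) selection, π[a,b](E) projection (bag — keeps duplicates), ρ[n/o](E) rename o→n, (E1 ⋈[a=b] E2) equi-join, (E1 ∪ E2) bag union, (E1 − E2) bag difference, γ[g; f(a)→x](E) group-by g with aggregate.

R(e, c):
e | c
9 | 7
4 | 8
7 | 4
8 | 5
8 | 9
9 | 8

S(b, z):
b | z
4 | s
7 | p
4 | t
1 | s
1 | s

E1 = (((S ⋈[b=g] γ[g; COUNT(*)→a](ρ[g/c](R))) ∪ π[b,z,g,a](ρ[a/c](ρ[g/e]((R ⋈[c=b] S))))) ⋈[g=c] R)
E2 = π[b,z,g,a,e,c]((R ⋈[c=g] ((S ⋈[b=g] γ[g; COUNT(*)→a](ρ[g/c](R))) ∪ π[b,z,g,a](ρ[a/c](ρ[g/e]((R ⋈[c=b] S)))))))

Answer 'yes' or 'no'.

E1 row counts bottom-up:
  S → 5
  R → 6
  ρ[g/c](R) → 6
  γ[g; COUNT(*)→a](ρ[g/c](R)) → 5
  (S ⋈[b=g] γ[g; COUNT(*)→a](ρ[g/c](R))) → 3
  R → 6
  S → 5
  (R ⋈[c=b] S) → 3
  ρ[g/e]((R ⋈[c=b] S)) → 3
  ρ[a/c](ρ[g/e]((R ⋈[c=b] S))) → 3
  π[b,z,g,a](ρ[a/c](ρ[g/e]((R ⋈[c=b] S)))) → 3
  ((S ⋈[b=g] γ[g; COUNT(*)→a](ρ[g/c](R))) ∪ π[b,z,g,a](ρ[a/c](ρ[g/e]((R ⋈[c=b] S))))) → 6
  R → 6
  (((S ⋈[b=g] γ[g; COUNT(*)→a](ρ[g/c](R))) ∪ π[b,z,g,a](ρ[a/c](ρ[g/e]((R ⋈[c=b] S))))) ⋈[g=c] R) → 6
E2 row counts bottom-up:
  R → 6
  S → 5
  R → 6
  ρ[g/c](R) → 6
  γ[g; COUNT(*)→a](ρ[g/c](R)) → 5
  (S ⋈[b=g] γ[g; COUNT(*)→a](ρ[g/c](R))) → 3
  R → 6
  S → 5
  (R ⋈[c=b] S) → 3
  ρ[g/e]((R ⋈[c=b] S)) → 3
  ρ[a/c](ρ[g/e]((R ⋈[c=b] S))) → 3
  π[b,z,g,a](ρ[a/c](ρ[g/e]((R ⋈[c=b] S)))) → 3
  ((S ⋈[b=g] γ[g; COUNT(*)→a](ρ[g/c](R))) ∪ π[b,z,g,a](ρ[a/c](ρ[g/e]((R ⋈[c=b] S))))) → 6
  (R ⋈[c=g] ((S ⋈[b=g] γ[g; COUNT(*)→a](ρ[g/c](R))) ∪ π[b,z,g,a](ρ[a/c](ρ[g/e]((R ⋈[c=b] S)))))) → 6
  π[b,z,g,a,e,c]((R ⋈[c=g] ((S ⋈[b=g] γ[g; COUNT(*)→a](ρ[g/c](R))) ∪ π[b,z,g,a](ρ[a/c](ρ[g/e]((R ⋈[c=b] S))))))) → 6

E1 and E2 produce the same multiset:
b | z | g | a | e | c
4 | s | 4 | 1 | 7 | 4
4 | s | 7 | 4 | 9 | 7
4 | t | 4 | 1 | 7 | 4
4 | t | 7 | 4 | 9 | 7
7 | p | 7 | 1 | 9 | 7
7 | p | 9 | 7 | 8 | 9

yes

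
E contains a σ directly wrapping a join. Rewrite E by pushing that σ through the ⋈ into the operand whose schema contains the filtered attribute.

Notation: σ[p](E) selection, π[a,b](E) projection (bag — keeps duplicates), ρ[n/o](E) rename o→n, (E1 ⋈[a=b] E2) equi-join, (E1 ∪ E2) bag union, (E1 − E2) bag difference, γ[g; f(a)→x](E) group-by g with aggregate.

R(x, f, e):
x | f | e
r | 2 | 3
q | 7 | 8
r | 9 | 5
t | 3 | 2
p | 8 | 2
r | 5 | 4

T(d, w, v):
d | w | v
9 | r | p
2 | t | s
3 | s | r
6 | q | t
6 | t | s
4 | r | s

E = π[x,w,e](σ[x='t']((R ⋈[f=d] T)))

σ filters on x, owned by the left side.
E' = π[x,w,e]((σ[x='t'](R) ⋈[f=d] T))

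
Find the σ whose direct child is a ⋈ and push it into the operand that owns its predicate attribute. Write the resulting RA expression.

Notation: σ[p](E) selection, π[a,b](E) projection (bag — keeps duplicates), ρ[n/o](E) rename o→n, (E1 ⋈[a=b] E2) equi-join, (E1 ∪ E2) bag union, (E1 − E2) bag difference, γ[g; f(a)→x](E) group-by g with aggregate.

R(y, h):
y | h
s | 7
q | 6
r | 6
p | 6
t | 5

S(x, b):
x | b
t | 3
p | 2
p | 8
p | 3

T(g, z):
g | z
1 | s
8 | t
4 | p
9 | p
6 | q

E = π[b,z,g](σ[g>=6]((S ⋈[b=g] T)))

σ filters on g, owned by the right side.
E' = π[b,z,g]((S ⋈[b=g] σ[g>=6](T)))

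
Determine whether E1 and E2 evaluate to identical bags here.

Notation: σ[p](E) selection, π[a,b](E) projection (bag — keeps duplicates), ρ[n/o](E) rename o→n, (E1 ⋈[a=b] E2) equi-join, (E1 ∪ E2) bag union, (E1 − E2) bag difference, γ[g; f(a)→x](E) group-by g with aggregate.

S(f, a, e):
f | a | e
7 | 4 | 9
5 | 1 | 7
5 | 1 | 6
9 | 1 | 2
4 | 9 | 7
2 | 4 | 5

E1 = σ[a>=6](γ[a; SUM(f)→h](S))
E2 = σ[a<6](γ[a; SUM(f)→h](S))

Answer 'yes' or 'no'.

E1 row counts bottom-up:
  S → 6
  γ[a; SUM(f)→h](S) → 3
  σ[a>=6](γ[a; SUM(f)→h](S)) → 1
E2 row counts bottom-up:
  S → 6
  γ[a; SUM(f)→h](S) → 3
  σ[a<6](γ[a; SUM(f)→h](S)) → 2

E1 result:
a | h
9 | 4
E2 result:
a | h
1 | 19
4 | 9
Witness: (4, 9) appears 0× in E1 but 1× in E2.

no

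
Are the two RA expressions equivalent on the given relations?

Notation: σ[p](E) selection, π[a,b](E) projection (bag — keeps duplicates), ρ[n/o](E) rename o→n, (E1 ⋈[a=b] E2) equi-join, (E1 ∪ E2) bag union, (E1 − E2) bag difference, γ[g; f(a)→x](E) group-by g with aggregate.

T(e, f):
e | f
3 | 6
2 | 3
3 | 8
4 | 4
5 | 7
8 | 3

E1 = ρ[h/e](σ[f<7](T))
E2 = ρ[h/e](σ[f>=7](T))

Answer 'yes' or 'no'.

E1 per-node cardinality:
  T → 6
  σ[f<7](T) → 4
  ρ[h/e](σ[f<7](T)) → 4
E2 per-node cardinality:
  T → 6
  σ[f>=7](T) → 2
  ρ[h/e](σ[f>=7](T)) → 2

E1 result:
h | f
2 | 3
3 | 6
4 | 4
8 | 3
E2 result:
h | f
3 | 8
5 | 7
Witness: (2, 3) appears 1× in E1 but 0× in E2.

no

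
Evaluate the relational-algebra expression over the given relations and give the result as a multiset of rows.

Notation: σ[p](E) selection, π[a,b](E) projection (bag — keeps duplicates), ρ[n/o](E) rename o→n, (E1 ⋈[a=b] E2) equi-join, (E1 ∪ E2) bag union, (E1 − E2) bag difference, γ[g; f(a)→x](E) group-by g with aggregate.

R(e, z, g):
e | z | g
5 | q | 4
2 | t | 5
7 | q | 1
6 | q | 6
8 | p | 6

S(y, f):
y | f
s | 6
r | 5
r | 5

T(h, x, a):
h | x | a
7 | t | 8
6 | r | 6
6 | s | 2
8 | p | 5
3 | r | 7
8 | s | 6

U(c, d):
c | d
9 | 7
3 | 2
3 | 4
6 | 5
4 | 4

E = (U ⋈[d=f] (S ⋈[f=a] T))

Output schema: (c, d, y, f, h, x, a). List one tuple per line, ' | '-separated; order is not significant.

Row counts bottom-up:
  U → 5
  S → 3
  T → 6
  (S ⋈[f=a] T) → 4
  (U ⋈[d=f] (S ⋈[f=a] T)) → 2

== RESULT ==
c | d | y | f | h | x | a
6 | 5 | r | 5 | 8 | p | 5
6 | 5 | r | 5 | 8 | p | 5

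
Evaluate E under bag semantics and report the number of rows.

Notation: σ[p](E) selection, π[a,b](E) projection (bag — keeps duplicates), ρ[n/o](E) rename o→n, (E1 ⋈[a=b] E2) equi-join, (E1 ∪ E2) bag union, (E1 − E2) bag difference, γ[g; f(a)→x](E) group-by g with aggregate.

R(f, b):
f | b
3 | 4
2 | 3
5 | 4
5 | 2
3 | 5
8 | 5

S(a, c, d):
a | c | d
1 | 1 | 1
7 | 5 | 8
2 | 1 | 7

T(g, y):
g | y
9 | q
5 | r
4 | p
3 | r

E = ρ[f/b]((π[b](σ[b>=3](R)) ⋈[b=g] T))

Stepwise |·|:
  R → 6
  σ[b>=3](R) → 5
  π[b](σ[b>=3](R)) → 5
  T → 4
  (π[b](σ[b>=3](R)) ⋈[b=g] T) → 5
  ρ[f/b]((π[b](σ[b>=3](R)) ⋈[b=g] T)) → 5

|E| = 5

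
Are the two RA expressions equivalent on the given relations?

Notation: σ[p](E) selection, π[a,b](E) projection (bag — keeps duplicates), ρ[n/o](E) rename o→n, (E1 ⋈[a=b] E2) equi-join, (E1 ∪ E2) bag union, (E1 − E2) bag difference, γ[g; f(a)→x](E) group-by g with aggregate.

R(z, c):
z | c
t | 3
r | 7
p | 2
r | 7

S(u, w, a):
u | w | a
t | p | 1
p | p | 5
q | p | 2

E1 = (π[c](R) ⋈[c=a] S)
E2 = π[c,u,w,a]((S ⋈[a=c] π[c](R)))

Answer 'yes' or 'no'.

E1 row counts bottom-up:
  R → 4
  π[c](R) → 4
  S → 3
  (π[c](R) ⋈[c=a] S) → 1
E2 row counts bottom-up:
  S → 3
  R → 4
  π[c](R) → 4
  (S ⋈[a=c] π[c](R)) → 1
  π[c,u,w,a]((S ⋈[a=c] π[c](R))) → 1

E1 and E2 produce the same multiset:
c | u | w | a
2 | q | p | 2

yes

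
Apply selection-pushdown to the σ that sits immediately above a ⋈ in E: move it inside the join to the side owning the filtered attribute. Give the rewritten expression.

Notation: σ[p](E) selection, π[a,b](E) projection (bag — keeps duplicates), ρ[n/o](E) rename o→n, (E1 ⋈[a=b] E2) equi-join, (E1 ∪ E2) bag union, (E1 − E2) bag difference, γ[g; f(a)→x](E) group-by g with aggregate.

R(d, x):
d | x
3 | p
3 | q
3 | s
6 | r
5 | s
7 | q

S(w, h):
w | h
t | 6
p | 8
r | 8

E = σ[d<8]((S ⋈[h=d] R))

σ filters on d, owned by the right side.
E' = (S ⋈[h=d] σ[d<8](R))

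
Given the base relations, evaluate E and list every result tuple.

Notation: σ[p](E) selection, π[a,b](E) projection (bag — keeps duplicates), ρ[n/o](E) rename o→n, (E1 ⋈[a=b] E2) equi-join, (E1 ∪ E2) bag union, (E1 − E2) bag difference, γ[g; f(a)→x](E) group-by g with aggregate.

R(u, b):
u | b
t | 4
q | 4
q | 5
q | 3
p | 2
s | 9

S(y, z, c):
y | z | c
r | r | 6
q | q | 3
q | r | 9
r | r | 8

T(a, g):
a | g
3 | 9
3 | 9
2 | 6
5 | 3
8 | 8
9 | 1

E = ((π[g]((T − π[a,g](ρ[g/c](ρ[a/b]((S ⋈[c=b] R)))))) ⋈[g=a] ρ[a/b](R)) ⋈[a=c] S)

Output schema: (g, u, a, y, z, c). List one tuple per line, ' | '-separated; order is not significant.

Stepwise |·|:
  T → 6
  S → 4
  R → 6
  (S ⋈[c=b] R) → 2
  ρ[a/b]((S ⋈[c=b] R)) → 2
  ρ[g/c](ρ[a/b]((S ⋈[c=b] R))) → 2
  π[a,g](ρ[g/c](ρ[a/b]((S ⋈[c=b] R)))) → 2
  (T − π[a,g](ρ[g/c](ρ[a/b]((S ⋈[c=b] R))))) → 6
  π[g]((T − π[a,g](ρ[g/c](ρ[a/b]((S ⋈[c=b] R)))))) → 6
  R → 6
  ρ[a/b](R) → 6
  (π[g]((T − π[a,g](ρ[g/c](ρ[a/b]((S ⋈[c=b] R)))))) ⋈[g=a] ρ[a/b](R)) → 3
  S → 4
  ((π[g]((T − π[a,g](ρ[g/c](ρ[a/b]((S ⋈[c=b] R)))))) ⋈[g=a] ρ[a/b](R)) ⋈[a=c] S) → 3

== RESULT ==
g | u | a | y | z | c
3 | q | 3 | q | q | 3
9 | s | 9 | q | r | 9
9 | s | 9 | q | r | 9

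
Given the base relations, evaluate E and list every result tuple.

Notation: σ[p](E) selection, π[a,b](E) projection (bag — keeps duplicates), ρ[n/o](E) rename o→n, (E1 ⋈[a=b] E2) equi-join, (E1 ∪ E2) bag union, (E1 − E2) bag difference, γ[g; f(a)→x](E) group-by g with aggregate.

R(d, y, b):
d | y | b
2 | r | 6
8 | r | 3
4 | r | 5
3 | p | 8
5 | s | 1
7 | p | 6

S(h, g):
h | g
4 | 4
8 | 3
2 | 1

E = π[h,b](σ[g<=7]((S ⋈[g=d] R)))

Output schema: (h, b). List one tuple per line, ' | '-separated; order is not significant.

Subexpression sizes:
  S → 3
  R → 6
  (S ⋈[g=d] R) → 2
  σ[g<=7]((S ⋈[g=d] R)) → 2
  π[h,b](σ[g<=7]((S ⋈[g=d] R))) → 2

== RESULT ==
h | b
4 | 5
8 | 8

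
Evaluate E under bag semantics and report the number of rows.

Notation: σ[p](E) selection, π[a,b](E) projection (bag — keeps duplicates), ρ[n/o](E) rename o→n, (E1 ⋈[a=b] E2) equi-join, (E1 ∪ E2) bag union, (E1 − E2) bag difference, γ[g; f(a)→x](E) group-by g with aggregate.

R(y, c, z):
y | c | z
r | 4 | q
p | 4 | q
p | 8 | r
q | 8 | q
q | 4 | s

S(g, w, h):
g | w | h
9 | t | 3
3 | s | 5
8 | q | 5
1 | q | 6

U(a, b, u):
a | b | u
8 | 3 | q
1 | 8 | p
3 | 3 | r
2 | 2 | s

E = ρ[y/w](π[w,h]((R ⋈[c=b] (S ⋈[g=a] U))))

Row counts bottom-up:
  R → 5
  S → 4
  U → 4
  (S ⋈[g=a] U) → 3
  (R ⋈[c=b] (S ⋈[g=a] U)) → 2
  π[w,h]((R ⋈[c=b] (S ⋈[g=a] U))) → 2
  ρ[y/w](π[w,h]((R ⋈[c=b] (S ⋈[g=a] U)))) → 2

|E| = 2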